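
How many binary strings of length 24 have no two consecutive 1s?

Let a(n) count valid strings. If the last bit is 0 the prefix is any valid string of length n-1; if it is 1 the string must end in 01 with a valid prefix of length n-2. So a(n) = a(n-1) + a(n-2), a(1)=2, a(2)=3.
Iterating the recurrence: a(1)=2, a(2)=3, a(3)=5, a(4)=8, a(5)=13, a(6)=21, a(7)=34, a(8)=55, a(9)=89, a(10)=144, a(11)=233, a(12)=377, a(13)=610, a(14)=987, a(15)=1597, a(16)=2584, a(17)=4181, a(18)=6765, a(19)=10946, a(20)=17711, a(21)=28657, a(22)=46368, a(23)=75025, a(24)=121393.

Final answer: 121393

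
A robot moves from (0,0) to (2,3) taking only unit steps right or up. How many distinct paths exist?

Each path has 2 right steps and 3 up steps in some order (5 steps total).
Choose which 3 of the 5 steps are up: C(5,3).

Final answer: C(5,3) = 10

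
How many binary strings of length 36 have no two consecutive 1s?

A valid string ends in 0 (append to any length-(n-1) valid string) or in 01 (append to any length-(n-2) valid string), so a(n) = a(n-1) + a(n-2) with a(1)=2, a(2)=3.
Iterating the recurrence: a(1)=2, a(2)=3, a(3)=5, a(4)=8, a(5)=13, a(6)=21, a(7)=34, a(8)=55, a(9)=89, a(10)=144, a(11)=233, a(12)=377, a(13)=610, a(14)=987, a(15)=1597, a(16)=2584, a(17)=4181, a(18)=6765, a(19)=10946, a(20)=17711, a(21)=28657, a(22)=46368, a(23)=75025, a(24)=121393, a(25)=196418, a(26)=317811, a(27)=514229, a(28)=832040, a(29)=1346269, a(30)=2178309, a(31)=3524578, a(32)=5702887, a(33)=9227465, a(34)=14930352, a(35)=24157817, a(36)=39088169.

Final answer: 39088169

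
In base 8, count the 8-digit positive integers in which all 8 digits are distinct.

First digit: 7 (nonzero). Second: 7 (not first). Third: 6, etc.
Total: 7 x 7 x 6 x 5 x 4 x 3 x 2 x 1.

Final answer: 35280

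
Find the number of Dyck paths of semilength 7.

Total monotonic paths to (7,7): C(14,7) = 3432.
Paths that cross above y=x (reflection bijection): C(14,8) = 3003.
Valid Dyck paths: 3432 - 3003.
(Check: C(14,7) - C(14,8) = C(14,7)/8, the Catalan number C_{7}.)

Final answer: C_{7} = 429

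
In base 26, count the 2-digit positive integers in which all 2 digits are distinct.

The leading digit has 25 choices (anything but zero); the next has 25 (anything but the first), then 24, and so on, one fewer each time.
Total: 25 x 25.

Final answer: 625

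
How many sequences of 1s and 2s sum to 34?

Let f(n) be the number of climbs. Removing the last move (1 or 2 steps) gives f(n) = f(n-1) + f(n-2); base cases f(1)=1, f(2)=2.
Iterating the recurrence: f(1)=1, f(2)=2, f(3)=3, f(4)=5, f(5)=8, f(6)=13, f(7)=21, f(8)=34, f(9)=55, f(10)=89, f(11)=144, f(12)=233, f(13)=377, f(14)=610, f(15)=987, f(16)=1597, f(17)=2584, f(18)=4181, f(19)=6765, f(20)=10946, f(21)=17711, f(22)=28657, f(23)=46368, f(24)=75025, f(25)=121393, f(26)=196418, f(27)=317811, f(28)=514229, f(29)=832040, f(30)=1346269, f(31)=2178309, f(32)=3524578, f(33)=5702887, f(34)=9227465.

Final answer: 9227465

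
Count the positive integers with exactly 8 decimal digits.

These are the integers in [10^7, 10^8), so the count is 10^8 - 10^7 = 9 x 10^7.

Final answer: 90000000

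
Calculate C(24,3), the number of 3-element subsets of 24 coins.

C(24,3) = 24!/(3! x (24-3)!).

Final answer: C(24,3) = 2024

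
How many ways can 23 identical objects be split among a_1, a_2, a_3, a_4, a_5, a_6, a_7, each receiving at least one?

Substitute a'_i = a_i - 1 (so a'_i >= 0). Then sum a'_i = 23 - 7 = 16.
Stars and bars: C(16+7-1, 7-1) = C(22,6).

Final answer: C(22,6) = 74613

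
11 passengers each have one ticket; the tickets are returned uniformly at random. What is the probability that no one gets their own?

Use the recurrence D(n) = (n-1)(D(n-1) + D(n-2)) with D(0)=1, D(1)=0.
Building up: D(2)=1, D(3)=2, D(4)=9, D(5)=44, D(6)=265, D(7)=1854, D(8)=14833, D(9)=133496, D(10)=1334961, D(11)=14684570.
Total arrangements: 11! = 39916800.
Probability = D(11)/11! = 1468457/3991680.

Final answer: D(11)/11! = 14684570/39916800 = 0.367879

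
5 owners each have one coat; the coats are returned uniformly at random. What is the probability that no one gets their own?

D(n) = (n-1)(D(n-1) + D(n-2)), D(0)=1, D(1)=0.
Building up: D(2)=1, D(3)=2, D(4)=9, D(5)=44.
Total arrangements: 5! = 120.
Probability = D(5)/5! = 11/30.

Final answer: D(5)/5! = 44/120 = 0.366667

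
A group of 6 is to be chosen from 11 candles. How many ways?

C(11,6) = 11!/(6! x (11-6)!).

Final answer: C(11,6) = 462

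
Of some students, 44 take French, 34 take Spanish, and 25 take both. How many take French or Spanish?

|A union B| = |A| + |B| - |A intersect B| = 44 + 34 - 25.

Final answer: 53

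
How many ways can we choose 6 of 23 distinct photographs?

C(23,6) = 23!/(6! x (23-6)!).

Final answer: C(23,6) = 100947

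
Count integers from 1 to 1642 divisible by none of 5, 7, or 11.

|div by 5|=328, |div by 7|=234, |div by 11|=149.
|div by 5&7|=46, |div by 5&11|=29, |div by 7&11|=21, |div by all|=4.
By inclusion-exclusion, divisible by at least one: 328+234+149-46-29-21+4 = 619.
Not divisible by any: 1642 - 619.

Final answer: 1023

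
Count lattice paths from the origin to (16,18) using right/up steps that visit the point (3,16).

Paths (0,0)->(3,16): C(19,16) = 969.
Paths (3,16)->(16,18): C(15,2) = 105.
By multiplication principle: 969 x 105.

Final answer: 101745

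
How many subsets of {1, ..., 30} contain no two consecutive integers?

Condition on whether n belongs to the subset: if not, any valid subset of {1, ..., n-1} works (a(n-1)); if so, n-1 is excluded and the rest is a valid subset of {1, ..., n-2} (a(n-2)). Hence a(n) = a(n-1) + a(n-2), a(1)=2, a(2)=3.
Iterating the recurrence: a(1)=2, a(2)=3, a(3)=5, a(4)=8, a(5)=13, a(6)=21, a(7)=34, a(8)=55, a(9)=89, a(10)=144, a(11)=233, a(12)=377, a(13)=610, a(14)=987, a(15)=1597, a(16)=2584, a(17)=4181, a(18)=6765, a(19)=10946, a(20)=17711, a(21)=28657, a(22)=46368, a(23)=75025, a(24)=121393, a(25)=196418, a(26)=317811, a(27)=514229, a(28)=832040, a(29)=1346269, a(30)=2178309.

Final answer: 2178309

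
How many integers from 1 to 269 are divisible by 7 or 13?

Multiples of 7: 38. Multiples of 13: 20. Of both (lcm=91): 2.
By inclusion-exclusion: 38 + 20 - 2.

Final answer: 56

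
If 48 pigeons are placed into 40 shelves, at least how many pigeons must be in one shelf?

By the pigeonhole principle: ceiling(48/40).

Final answer: 2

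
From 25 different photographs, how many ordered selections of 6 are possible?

P(25,6) = 25!/(25-6)! = 25!/19!.

Final answer: P(25,6) = 127512000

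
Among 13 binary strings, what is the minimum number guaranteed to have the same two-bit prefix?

There are 4 possible values for two-bit prefix. With 13 binary strings and 4 categories, by pigeonhole: ceiling(13/4).

Final answer: 4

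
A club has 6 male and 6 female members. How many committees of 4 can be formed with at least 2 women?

Sum over valid woman counts:
C(6,2)C(6,2) = 225
C(6,3)C(6,1) = 120
C(6,4)C(6,0) = 15
Total: 225 + 120 + 15.

Final answer: 360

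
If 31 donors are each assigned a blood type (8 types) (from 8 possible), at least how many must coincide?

There are 8 possible values for blood type (8 types). With 31 donors and 8 categories, by pigeonhole: ceiling(31/8).

Final answer: 4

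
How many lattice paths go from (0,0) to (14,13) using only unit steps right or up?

Each path has 14 right steps and 13 up steps in some order (27 steps total).
Choose which 13 of the 27 steps are up: C(27,13).

Final answer: C(27,13) = 20058300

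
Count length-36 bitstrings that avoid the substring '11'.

Let a(n) count valid strings. If the last bit is 0 the prefix is any valid string of length n-1; if it is 1 the string must end in 01 with a valid prefix of length n-2. So a(n) = a(n-1) + a(n-2), a(1)=2, a(2)=3.
Building up term by term: a(1)=2, a(2)=3, a(3)=5, a(4)=8, a(5)=13, a(6)=21, a(7)=34, a(8)=55, a(9)=89, a(10)=144, a(11)=233, a(12)=377, a(13)=610, a(14)=987, a(15)=1597, a(16)=2584, a(17)=4181, a(18)=6765, a(19)=10946, a(20)=17711, a(21)=28657, a(22)=46368, a(23)=75025, a(24)=121393, a(25)=196418, a(26)=317811, a(27)=514229, a(28)=832040, a(29)=1346269, a(30)=2178309, a(31)=3524578, a(32)=5702887, a(33)=9227465, a(34)=14930352, a(35)=24157817, a(36)=39088169.

Final answer: 39088169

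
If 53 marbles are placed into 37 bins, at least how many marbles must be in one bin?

By the pigeonhole principle: ceiling(53/37).

Final answer: 2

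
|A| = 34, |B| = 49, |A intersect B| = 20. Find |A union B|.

|A union B| = |A| + |B| - |A intersect B| = 34 + 49 - 20.

Final answer: 63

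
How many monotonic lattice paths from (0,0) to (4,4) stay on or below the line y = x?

Total monotonic paths to (4,4): C(8,4) = 70.
Paths that cross above y=x (reflection bijection): C(8,5) = 56.
Valid Dyck paths: 70 - 56.
(These counts are the Catalan numbers.)

Final answer: C_{4} = 14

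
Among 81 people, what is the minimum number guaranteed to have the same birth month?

There are 12 possible values for birth month. With 81 people and 12 categories, by pigeonhole: ceiling(81/12).

Final answer: 7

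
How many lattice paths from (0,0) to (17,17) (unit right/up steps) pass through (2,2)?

Paths (0,0)->(2,2): C(4,2) = 6.
Paths (2,2)->(17,17): C(30,15) = 155117520.
By multiplication principle: 6 x 155117520.

Final answer: 930705120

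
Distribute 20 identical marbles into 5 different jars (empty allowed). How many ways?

Stars and bars: C(n+k-1, k-1) = C(24,4).

Final answer: C(24,4) = 10626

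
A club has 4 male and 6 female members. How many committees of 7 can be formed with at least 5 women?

Sum over valid woman counts:
C(6,5)C(4,2) = 36
C(6,6)C(4,1) = 4
Total: 36 + 4.

Final answer: 40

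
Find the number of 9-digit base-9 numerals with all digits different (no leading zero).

The leading digit has 8 choices (anything but zero); the next has 8 (anything but the first), then 7, and so on, one fewer each time.
Total: 8 x 8 x 7 x 6 x 5 x 4 x 3 x 2 x 1.

Final answer: 322560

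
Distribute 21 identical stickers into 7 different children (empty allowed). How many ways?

Stars and bars: C(n+k-1, k-1) = C(27,6).

Final answer: C(27,6) = 296010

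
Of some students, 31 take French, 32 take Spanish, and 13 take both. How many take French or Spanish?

|A union B| = |A| + |B| - |A intersect B| = 31 + 32 - 13.

Final answer: 50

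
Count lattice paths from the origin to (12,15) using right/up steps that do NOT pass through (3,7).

Total paths to (12,15): C(27,15) = 17383860.
Paths through (3,7): C(10,7) x C(17,8) = 2917200.
Avoiding (3,7): 17383860 - 2917200.

Final answer: 14466660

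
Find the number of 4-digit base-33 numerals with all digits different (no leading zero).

The leading digit has 32 choices (anything but zero); the next has 32 (anything but the first), then 31, and so on, one fewer each time.
Total: 32 x 32 x 31 x 30.

Final answer: 952320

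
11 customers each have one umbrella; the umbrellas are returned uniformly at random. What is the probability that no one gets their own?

Derangements satisfy D(n) = (n-1)(D(n-1) + D(n-2)), starting from D(0)=1, D(1)=0.
Building up: D(2)=1, D(3)=2, D(4)=9, D(5)=44, D(6)=265, D(7)=1854, D(8)=14833, D(9)=133496, D(10)=1334961, D(11)=14684570.
Total arrangements: 11! = 39916800.
Probability = D(11)/11! = 1468457/3991680.

Final answer: D(11)/11! = 14684570/39916800 = 0.367879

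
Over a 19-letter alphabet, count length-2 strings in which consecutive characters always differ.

Let g(n) count such strings. g(1) = 19, and each valid string of length n-1 extends in 18 ways (any symbol but the last), so g(n) = 18 g(n-1).
Total: g(2) = 19 x 18^1.

Final answer: 19 x 18^{1} = 342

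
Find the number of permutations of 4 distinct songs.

The number of ways to arrange 4 distinct objects is 4!.

Final answer: 4! = 24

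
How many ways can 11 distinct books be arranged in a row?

The number of ways to arrange 11 distinct objects is 11!.

Final answer: 11! = 39916800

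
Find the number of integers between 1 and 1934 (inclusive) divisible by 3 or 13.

Multiples of 3: 644. Multiples of 13: 148. Of both (lcm=39): 49.
By inclusion-exclusion: 644 + 148 - 49.

Final answer: 743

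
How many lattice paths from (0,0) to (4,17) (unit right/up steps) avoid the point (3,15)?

Total paths to (4,17): C(21,17) = 5985.
Paths through (3,15): C(18,15) x C(3,2) = 2448.
Avoiding (3,15): 5985 - 2448.

Final answer: 3537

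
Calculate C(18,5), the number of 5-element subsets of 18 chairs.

C(18,5) = 18!/(5! x 13!).

Final answer: \binom{18}{5} = 8568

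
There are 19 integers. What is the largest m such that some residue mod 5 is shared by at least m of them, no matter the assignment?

There are 5 possible values for residue mod 5. With 19 integers and 5 categories, by pigeonhole: ceiling(19/5).

Final answer: 4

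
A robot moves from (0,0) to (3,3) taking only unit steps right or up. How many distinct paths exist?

Each path has 3 right steps and 3 up steps in some order (6 steps total).
Choose which 3 of the 6 steps are up: C(6,3).

Final answer: C(6,3) = 20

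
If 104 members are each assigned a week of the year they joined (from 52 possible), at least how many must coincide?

There are 52 possible values for week of the year they joined. With 104 members and 52 categories, by pigeonhole: ceiling(104/52).

Final answer: 2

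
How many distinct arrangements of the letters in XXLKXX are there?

Letters (K:1, L:1, X:4). Total letters: 6.
Permutations = 6!/(4!).

Final answer: 30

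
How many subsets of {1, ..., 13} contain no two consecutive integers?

Condition on whether n belongs to the subset: if not, any valid subset of {1, ..., n-1} works (a(n-1)); if so, n-1 is excluded and the rest is a valid subset of {1, ..., n-2} (a(n-2)). Hence a(n) = a(n-1) + a(n-2), a(1)=2, a(2)=3.
Building up term by term: a(1)=2, a(2)=3, a(3)=5, a(4)=8, a(5)=13, a(6)=21, a(7)=34, a(8)=55, a(9)=89, a(10)=144, a(11)=233, a(12)=377, a(13)=610.

Final answer: 610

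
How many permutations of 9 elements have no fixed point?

Derangements satisfy D(n) = (n-1)(D(n-1) + D(n-2)), starting from D(0)=1, D(1)=0.
Building up: D(2)=1, D(3)=2, D(4)=9, D(5)=44, D(6)=265, D(7)=1854, D(8)=14833.
D(9) = 8 x (D(8) + D(7)) = 8 x (14833 + 1854).

Final answer: D(9) = 133496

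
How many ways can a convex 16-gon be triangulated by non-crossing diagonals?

The structures are counted by the Catalan number C_n. Here n = 16 - 2 = 14.
Using C_0 = 1 and C_(k+1) = C_k x 2(2k+1)/(k+2), build up term by term: C_1=1, C_2=2, C_3=5, C_4=14, C_5=42, C_6=132, C_7=429, C_8=1430, C_9=4862, C_10=16796, C_11=58786, C_12=208012, C_13=742900, C_14=2674440.

Final answer: C_{14} = 2674440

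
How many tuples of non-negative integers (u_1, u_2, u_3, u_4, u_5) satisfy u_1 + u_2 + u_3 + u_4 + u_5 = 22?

Stars and bars with 22 stars and 4 bars:
C(22+5-1, 5-1) = C(26,4).

Final answer: C(26,4) = 14950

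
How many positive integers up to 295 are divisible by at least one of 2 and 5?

Multiples of 2: 147. Multiples of 5: 59. Of both (lcm=10): 29.
By inclusion-exclusion: 147 + 59 - 29.

Final answer: 177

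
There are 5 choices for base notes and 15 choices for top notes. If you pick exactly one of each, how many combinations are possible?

By the multiplication principle: 5 x 15.

Final answer: 75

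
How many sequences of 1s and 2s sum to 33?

Condition on the final move: it is a 1-step (f(n-1) ways to get there) or a 2-step (f(n-2) ways), so f(n) = f(n-1) + f(n-2), with f(1)=1, f(2)=2.
Building up term by term: f(1)=1, f(2)=2, f(3)=3, f(4)=5, f(5)=8, f(6)=13, f(7)=21, f(8)=34, f(9)=55, f(10)=89, f(11)=144, f(12)=233, f(13)=377, f(14)=610, f(15)=987, f(16)=1597, f(17)=2584, f(18)=4181, f(19)=6765, f(20)=10946, f(21)=17711, f(22)=28657, f(23)=46368, f(24)=75025, f(25)=121393, f(26)=196418, f(27)=317811, f(28)=514229, f(29)=832040, f(30)=1346269, f(31)=2178309, f(32)=3524578, f(33)=5702887.

Final answer: 5702887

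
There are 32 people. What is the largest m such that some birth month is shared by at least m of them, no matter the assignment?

There are 12 possible values for birth month. With 32 people and 12 categories, by pigeonhole: ceiling(32/12).

Final answer: 3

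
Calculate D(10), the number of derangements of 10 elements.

Derangements satisfy D(n) = (n-1)(D(n-1) + D(n-2)), starting from D(0)=1, D(1)=0.
D(2) = 1 x (0 + 1) = 1
D(3) = 2 x (1 + 0) = 2
D(4) = 3 x (2 + 1) = 9
D(5) = 4 x (9 + 2) = 44
D(6) = 5 x (44 + 9) = 265
D(7) = 6 x (265 + 44) = 1854
D(8) = 7 x (1854 + 265) = 14833
D(9) = 8 x (14833 + 1854) = 133496
D(10) = 9 x (D(9) + D(8)) = 9 x (133496 + 14833)

Final answer: D(10) = 1334961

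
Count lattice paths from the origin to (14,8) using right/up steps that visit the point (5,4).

Paths (0,0)->(5,4): C(9,4) = 126.
Paths (5,4)->(14,8): C(13,4) = 715.
By multiplication principle: 126 x 715.

Final answer: 90090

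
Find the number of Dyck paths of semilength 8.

Total monotonic paths to (8,8): C(16,8) = 12870.
Reflecting each bad path at its first crossing gives a bijection with paths to (7,9): C(16,9) = 11440.
Valid Dyck paths: 12870 - 11440.
(Check: C(16,8) - C(16,9) = C(16,8)/9, the Catalan number C_{8}.)

Final answer: C_{8} = 1430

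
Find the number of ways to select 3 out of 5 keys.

C(5,3) = 5!/(3! x (5-3)!).

Final answer: C(5,3) = 10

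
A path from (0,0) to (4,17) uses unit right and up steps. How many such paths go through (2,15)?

Paths (0,0)->(2,15): C(17,15) = 136.
Paths (2,15)->(4,17): C(4,2) = 6.
By multiplication principle: 136 x 6.

Final answer: 816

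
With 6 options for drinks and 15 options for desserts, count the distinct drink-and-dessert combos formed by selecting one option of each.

By the multiplication principle: 6 x 15.

Final answer: 90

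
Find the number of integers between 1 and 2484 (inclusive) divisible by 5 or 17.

Multiples of 5: 496. Multiples of 17: 146. Of both (lcm=85): 29.
By inclusion-exclusion: 496 + 146 - 29.

Final answer: 613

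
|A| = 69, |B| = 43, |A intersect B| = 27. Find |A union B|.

|A union B| = |A| + |B| - |A intersect B| = 69 + 43 - 27.

Final answer: 85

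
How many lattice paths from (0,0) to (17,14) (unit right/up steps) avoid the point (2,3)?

Total paths to (17,14): C(31,14) = 265182525.
Paths through (2,3): C(5,3) x C(26,11) = 77261600.
Avoiding (2,3): 265182525 - 77261600.

Final answer: 187920925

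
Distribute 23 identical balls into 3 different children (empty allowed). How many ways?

Stars and bars: C(n+k-1, k-1) = C(25,2).

Final answer: C(25,2) = 300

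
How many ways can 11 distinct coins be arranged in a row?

The number of ways to arrange 11 distinct objects is 11!.

Final answer: 11! = 39916800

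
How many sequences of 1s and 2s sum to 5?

Condition on the final move: it is a 1-step (f(n-1) ways to get there) or a 2-step (f(n-2) ways), so f(n) = f(n-1) + f(n-2), with f(1)=1, f(2)=2.
Computing successive values: f(1)=1, f(2)=2, f(3)=3, f(4)=5, f(5)=8.

Final answer: 8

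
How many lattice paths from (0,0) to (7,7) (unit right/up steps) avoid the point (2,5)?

Total paths to (7,7): C(14,7) = 3432.
Paths through (2,5): C(7,5) x C(7,2) = 441.
Avoiding (2,5): 3432 - 441.

Final answer: 2991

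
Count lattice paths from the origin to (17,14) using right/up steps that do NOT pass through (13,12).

Total paths to (17,14): C(31,14) = 265182525.
Paths through (13,12): C(25,12) x C(6,2) = 78004500.
Avoiding (13,12): 265182525 - 78004500.

Final answer: 187178025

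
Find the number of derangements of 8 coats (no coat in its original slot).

D(n) = (n-1)(D(n-1) + D(n-2)), D(0)=1, D(1)=0.
D(2) = 1 x (0 + 1) = 1
D(3) = 2 x (1 + 0) = 2
D(4) = 3 x (2 + 1) = 9
D(5) = 4 x (9 + 2) = 44
D(6) = 5 x (44 + 9) = 265
D(7) = 6 x (265 + 44) = 1854
D(8) = 7 x (D(7) + D(6)) = 7 x (1854 + 265)

Final answer: D(8) = 14833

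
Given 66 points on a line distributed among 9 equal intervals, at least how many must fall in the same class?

By pigeonhole with 66 objects and 9 categories: ceiling(66/9).

Final answer: 8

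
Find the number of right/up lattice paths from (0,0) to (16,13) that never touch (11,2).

Total paths to (16,13): C(29,13) = 67863915.
Paths through (11,2): C(13,2) x C(16,11) = 340704.
Avoiding (11,2): 67863915 - 340704.

Final answer: 67523211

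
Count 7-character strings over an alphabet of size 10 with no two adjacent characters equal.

Let g(n) count such strings. g(1) = 10, and each valid string of length n-1 extends in 9 ways (any symbol but the last), so g(n) = 9 g(n-1).
Total: g(7) = 10 x 9^6.

Final answer: 10 x 9^{6} = 5314410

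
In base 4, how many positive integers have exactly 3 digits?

In base 4, the leading digit has 3 choices (1..3); each of the remaining 2 digits has 4 choices.
Total: 3 x 4^2.

Final answer: 48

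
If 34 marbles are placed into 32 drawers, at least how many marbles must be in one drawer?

By the pigeonhole principle: ceiling(34/32).

Final answer: 2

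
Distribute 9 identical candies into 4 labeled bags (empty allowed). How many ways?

Stars and bars: C(n+k-1, k-1) = C(12,3).

Final answer: C(12,3) = 220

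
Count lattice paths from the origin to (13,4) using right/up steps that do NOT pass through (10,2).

Total paths to (13,4): C(17,4) = 2380.
Paths through (10,2): C(12,2) x C(5,2) = 660.
Avoiding (10,2): 2380 - 660.

Final answer: 1720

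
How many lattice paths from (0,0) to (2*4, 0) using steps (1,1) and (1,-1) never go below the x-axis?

Total monotonic paths to (4,4): C(8,4) = 70.
By the reflection principle, paths that go above the diagonal number C(8,5) = 56.
Valid Dyck paths: 70 - 56.
(This is the Catalan number C_{4}.)

Final answer: C_{4} = 14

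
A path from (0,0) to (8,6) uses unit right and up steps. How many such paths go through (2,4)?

Paths (0,0)->(2,4): C(6,4) = 15.
Paths (2,4)->(8,6): C(8,2) = 28.
By multiplication principle: 15 x 28.

Final answer: 420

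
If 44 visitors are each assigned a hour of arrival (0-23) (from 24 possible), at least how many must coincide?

There are 24 possible values for hour of arrival (0-23). With 44 visitors and 24 categories, by pigeonhole: ceiling(44/24).

Final answer: 2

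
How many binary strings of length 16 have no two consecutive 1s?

A valid string ends in 0 (append to any length-(n-1) valid string) or in 01 (append to any length-(n-2) valid string), so a(n) = a(n-1) + a(n-2) with a(1)=2, a(2)=3.
Computing successive values: a(1)=2, a(2)=3, a(3)=5, a(4)=8, a(5)=13, a(6)=21, a(7)=34, a(8)=55, a(9)=89, a(10)=144, a(11)=233, a(12)=377, a(13)=610, a(14)=987, a(15)=1597, a(16)=2584.

Final answer: 2584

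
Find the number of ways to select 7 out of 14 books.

C(14,7) = 14!/(7! x (14-7)!).

Final answer: C(14,7) = 3432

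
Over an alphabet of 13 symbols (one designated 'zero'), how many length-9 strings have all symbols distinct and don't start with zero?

First digit: 12 (nonzero). Second: 12 (not first). Third: 11, etc.
Total: 12 x 12 x 11 x 10 x 9 x 8 x 7 x 6 x 5.

Final answer: 239500800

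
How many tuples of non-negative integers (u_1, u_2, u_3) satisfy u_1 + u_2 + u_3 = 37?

Stars and bars with 37 stars and 2 bars:
C(37+3-1, 3-1) = C(39,2).

Final answer: C(39,2) = 741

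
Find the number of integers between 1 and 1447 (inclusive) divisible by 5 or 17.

Multiples of 5: 289. Multiples of 17: 85. Of both (lcm=85): 17.
By inclusion-exclusion: 289 + 85 - 17.

Final answer: 357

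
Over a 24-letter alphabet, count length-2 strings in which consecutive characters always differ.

First character: 24 choices. Each subsequent: 23 choices (must differ from the previous one).
Total: 24 x 23^1.

Final answer: 24 x 23^{1} = 552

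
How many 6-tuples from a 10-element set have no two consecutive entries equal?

Let g(n) count such strings. g(1) = 10, and each valid string of length n-1 extends in 9 ways (any symbol but the last), so g(n) = 9 g(n-1).
Total: g(6) = 10 x 9^5.

Final answer: 10 x 9^{5} = 590490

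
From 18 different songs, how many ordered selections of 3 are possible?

P(18,3) = 18!/(18-3)! = 18!/15!.

Final answer: P(18,3) = 4896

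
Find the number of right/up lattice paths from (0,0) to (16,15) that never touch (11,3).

Total paths to (16,15): C(31,15) = 300540195.
Paths through (11,3): C(14,3) x C(17,12) = 2252432.
Avoiding (11,3): 300540195 - 2252432.

Final answer: 298287763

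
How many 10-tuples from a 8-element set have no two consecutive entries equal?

Let g(n) count such strings. g(1) = 8, and each valid string of length n-1 extends in 7 ways (any symbol but the last), so g(n) = 7 g(n-1).
Total: g(10) = 8 x 7^9.

Final answer: 8 x 7^{9} = 322828856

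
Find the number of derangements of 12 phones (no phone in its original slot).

D(n) = (n-1)(D(n-1) + D(n-2)), D(0)=1, D(1)=0.
D(2) = 1 x (0 + 1) = 1
D(3) = 2 x (1 + 0) = 2
D(4) = 3 x (2 + 1) = 9
D(5) = 4 x (9 + 2) = 44
D(6) = 5 x (44 + 9) = 265
D(7) = 6 x (265 + 44) = 1854
D(8) = 7 x (1854 + 265) = 14833
D(9) = 8 x (14833 + 1854) = 133496
D(10) = 9 x (133496 + 14833) = 1334961
D(11) = 10 x (1334961 + 133496) = 14684570
D(12) = 11 x (D(11) + D(10)) = 11 x (14684570 + 1334961)

Final answer: D(12) = 176214841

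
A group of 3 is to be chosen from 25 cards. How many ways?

C(25,3) = 25!/(3! x (25-3)!).

Final answer: C(25,3) = 2300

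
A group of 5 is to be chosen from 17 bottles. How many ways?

C(17,5) = 17!/(5! x 12!).

Final answer: \binom{17}{5} = 6188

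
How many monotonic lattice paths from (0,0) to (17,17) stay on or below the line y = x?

Total monotonic paths to (17,17): C(34,17) = 2333606220.
Reflecting each bad path at its first crossing gives a bijection with paths to (16,18): C(34,18) = 2203961430.
Valid Dyck paths: 2333606220 - 2203961430.
(These counts are the Catalan numbers.)

Final answer: C_{17} = 129644790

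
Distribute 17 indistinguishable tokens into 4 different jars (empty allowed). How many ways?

Stars and bars: C(n+k-1, k-1) = C(20,3).

Final answer: C(20,3) = 1140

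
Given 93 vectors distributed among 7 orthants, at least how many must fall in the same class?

By pigeonhole with 93 objects and 7 categories: ceiling(93/7).

Final answer: 14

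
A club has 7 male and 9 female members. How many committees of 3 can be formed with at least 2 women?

Sum over valid woman counts:
C(9,2)C(7,1) = 252
C(9,3)C(7,0) = 84
Total: 252 + 84.

Final answer: 336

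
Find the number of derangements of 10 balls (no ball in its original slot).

D(n) = (n-1)(D(n-1) + D(n-2)), D(0)=1, D(1)=0.
D(2) = 1 x (0 + 1) = 1
D(3) = 2 x (1 + 0) = 2
D(4) = 3 x (2 + 1) = 9
D(5) = 4 x (9 + 2) = 44
D(6) = 5 x (44 + 9) = 265
D(7) = 6 x (265 + 44) = 1854
D(8) = 7 x (1854 + 265) = 14833
D(9) = 8 x (14833 + 1854) = 133496
D(10) = 9 x (D(9) + D(8)) = 9 x (133496 + 14833)

Final answer: D(10) = 1334961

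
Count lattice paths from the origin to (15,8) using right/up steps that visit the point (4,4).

Paths (0,0)->(4,4): C(8,4) = 70.
Paths (4,4)->(15,8): C(15,4) = 1365.
By multiplication principle: 70 x 1365.

Final answer: 95550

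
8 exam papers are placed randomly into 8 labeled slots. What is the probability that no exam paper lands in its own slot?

Derangements satisfy D(n) = (n-1)(D(n-1) + D(n-2)), starting from D(0)=1, D(1)=0.
Building up: D(2)=1, D(3)=2, D(4)=9, D(5)=44, D(6)=265, D(7)=1854, D(8)=14833.
Total arrangements: 8! = 40320.
Probability = D(8)/8! = 2119/5760.

Final answer: D(8)/8! = 14833/40320 = 0.367882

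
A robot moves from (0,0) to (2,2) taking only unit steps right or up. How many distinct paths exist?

Each path has 2 right steps and 2 up steps in some order (4 steps total).
Choose which 2 of the 4 steps are up: C(4,2).

Final answer: C(4,2) = 6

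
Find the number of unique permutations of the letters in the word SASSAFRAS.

Letters (A:3, F:1, R:1, S:4). Total letters: 9.
Permutations = 9!/(4! x 3!).

Final answer: 2520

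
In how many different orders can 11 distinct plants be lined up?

The number of ways to arrange 11 distinct objects is 11!.

Final answer: 11! = 39916800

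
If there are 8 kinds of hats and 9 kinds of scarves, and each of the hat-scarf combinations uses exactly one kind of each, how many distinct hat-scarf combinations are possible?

By the multiplication principle: 8 x 9.

Final answer: 72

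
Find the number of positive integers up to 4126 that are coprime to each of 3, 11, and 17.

|div by 3|=1375, |div by 11|=375, |div by 17|=242.
|div by 3&11|=125, |div by 3&17|=80, |div by 11&17|=22, |div by all|=7.
By inclusion-exclusion, divisible by at least one: 1375+375+242-125-80-22+7 = 1772.
Not divisible by any: 4126 - 1772.

Final answer: 2354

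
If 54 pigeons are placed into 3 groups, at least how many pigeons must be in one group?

By the pigeonhole principle: ceiling(54/3).

Final answer: 18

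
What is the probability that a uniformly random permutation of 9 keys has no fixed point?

Use the recurrence D(n) = (n-1)(D(n-1) + D(n-2)) with D(0)=1, D(1)=0.
Building up: D(2)=1, D(3)=2, D(4)=9, D(5)=44, D(6)=265, D(7)=1854, D(8)=14833, D(9)=133496.
Total arrangements: 9! = 362880.
Probability = D(9)/9! = 16687/45360.

Final answer: D(9)/9! = 133496/362880 = 0.367879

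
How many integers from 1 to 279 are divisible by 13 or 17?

Multiples of 13: 21. Multiples of 17: 16. Of both (lcm=221): 1.
By inclusion-exclusion: 21 + 16 - 1.

Final answer: 36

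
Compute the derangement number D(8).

Use the recurrence D(n) = (n-1)(D(n-1) + D(n-2)) with D(0)=1, D(1)=0.
D(2) = 1 x (0 + 1) = 1
D(3) = 2 x (1 + 0) = 2
D(4) = 3 x (2 + 1) = 9
D(5) = 4 x (9 + 2) = 44
D(6) = 5 x (44 + 9) = 265
D(7) = 6 x (265 + 44) = 1854
D(8) = 7 x (D(7) + D(6)) = 7 x (1854 + 265)

Final answer: D(8) = 14833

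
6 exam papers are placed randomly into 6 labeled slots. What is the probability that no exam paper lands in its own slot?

Derangements satisfy D(n) = (n-1)(D(n-1) + D(n-2)), starting from D(0)=1, D(1)=0.
Building up: D(2)=1, D(3)=2, D(4)=9, D(5)=44, D(6)=265.
Total arrangements: 6! = 720.
Probability = D(6)/6! = 53/144.

Final answer: D(6)/6! = 265/720 = 0.368056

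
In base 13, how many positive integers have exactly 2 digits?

Leading digit: 12 options (nonzero). Other 1 digit(s): 13 options each.
Total: 12 x 13^1.

Final answer: 156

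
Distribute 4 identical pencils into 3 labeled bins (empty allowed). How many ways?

Stars and bars: C(n+k-1, k-1) = C(6,2).

Final answer: C(6,2) = 15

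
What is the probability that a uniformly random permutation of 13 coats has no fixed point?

D(n) = (n-1)(D(n-1) + D(n-2)), D(0)=1, D(1)=0.
Building up: D(2)=1, D(3)=2, D(4)=9, D(5)=44, D(6)=265, D(7)=1854, D(8)=14833, D(9)=133496, D(10)=1334961, D(11)=14684570, D(12)=176214841, D(13)=2290792932.
Total arrangements: 13! = 6227020800.
Probability = D(13)/13! = 63633137/172972800.

Final answer: D(13)/13! = 2290792932/6227020800 = 0.367879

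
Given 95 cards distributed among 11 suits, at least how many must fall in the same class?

By pigeonhole with 95 objects and 11 categories: ceiling(95/11).

Final answer: 9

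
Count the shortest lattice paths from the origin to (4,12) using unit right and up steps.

Each path has 4 right steps and 12 up steps in some order (16 steps total).
Choose which 12 of the 16 steps are up: C(16,12).

Final answer: C(16,12) = 1820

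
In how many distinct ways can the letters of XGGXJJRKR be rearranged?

Letters (G:2, J:2, K:1, R:2, X:2). Total letters: 9.
Permutations = 9!/(2! x 2! x 2! x 2!).

Final answer: 22680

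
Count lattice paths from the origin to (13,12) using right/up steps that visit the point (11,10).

Paths (0,0)->(11,10): C(21,10) = 352716.
Paths (11,10)->(13,12): C(4,2) = 6.
By multiplication principle: 352716 x 6.

Final answer: 2116296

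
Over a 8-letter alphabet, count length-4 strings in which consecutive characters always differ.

Let g(n) count such strings. g(1) = 8, and each valid string of length n-1 extends in 7 ways (any symbol but the last), so g(n) = 7 g(n-1).
Total: g(4) = 8 x 7^3.

Final answer: 8 x 7^{3} = 2744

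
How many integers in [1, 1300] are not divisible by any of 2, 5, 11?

|div by 2|=650, |div by 5|=260, |div by 11|=118.
|div by 2&5|=130, |div by 2&11|=59, |div by 5&11|=23, |div by all|=11.
By inclusion-exclusion, divisible by at least one: 650+260+118-130-59-23+11 = 827.
Not divisible by any: 1300 - 827.

Final answer: 473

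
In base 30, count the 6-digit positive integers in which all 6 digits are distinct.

First digit: 29 (nonzero). Second: 29 (not first). Third: 28, etc.
Total: 29 x 29 x 28 x 27 x 26 x 25.

Final answer: 413267400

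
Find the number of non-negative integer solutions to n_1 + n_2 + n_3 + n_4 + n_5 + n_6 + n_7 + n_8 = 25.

Stars and bars with 25 stars and 7 bars:
C(25+8-1, 8-1) = C(32,7).

Final answer: C(32,7) = 3365856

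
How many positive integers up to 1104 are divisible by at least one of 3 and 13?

Multiples of 3: 368. Multiples of 13: 84. Of both (lcm=39): 28.
By inclusion-exclusion: 368 + 84 - 28.

Final answer: 424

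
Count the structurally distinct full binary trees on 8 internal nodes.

This is a standard Catalan-number count: the answer is C_n. Here n = 8.
C_n = C(2n,n) - C(2n,n+1), so C_{8} = C(16,8) - C(16,9) = 12870 - 11440.

Final answer: C_{8} = 1430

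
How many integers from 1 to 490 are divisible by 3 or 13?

Multiples of 3: 163. Multiples of 13: 37. Of both (lcm=39): 12.
By inclusion-exclusion: 163 + 37 - 12.

Final answer: 188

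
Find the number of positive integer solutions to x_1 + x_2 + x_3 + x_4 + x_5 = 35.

Substitute x'_i = x_i - 1 (so x'_i >= 0). Then sum x'_i = 35 - 5 = 30.
Stars and bars: C(30+5-1, 5-1) = C(34,4).

Final answer: C(34,4) = 46376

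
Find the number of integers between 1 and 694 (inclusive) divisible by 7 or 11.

Multiples of 7: 99. Multiples of 11: 63. Of both (lcm=77): 9.
By inclusion-exclusion: 99 + 63 - 9.

Final answer: 153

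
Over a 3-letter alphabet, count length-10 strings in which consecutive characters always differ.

First character: 3 choices. Each subsequent: 2 choices (must differ from the previous one).
Total: 3 x 2^9.

Final answer: 3 x 2^{9} = 1536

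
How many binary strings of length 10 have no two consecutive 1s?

A valid string ends in 0 (append to any length-(n-1) valid string) or in 01 (append to any length-(n-2) valid string), so a(n) = a(n-1) + a(n-2) with a(1)=2, a(2)=3.
Iterating the recurrence: a(1)=2, a(2)=3, a(3)=5, a(4)=8, a(5)=13, a(6)=21, a(7)=34, a(8)=55, a(9)=89, a(10)=144.

Final answer: 144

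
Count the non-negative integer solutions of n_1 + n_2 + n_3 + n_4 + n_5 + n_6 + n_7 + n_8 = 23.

Stars and bars with 23 stars and 7 bars:
C(23+8-1, 8-1) = C(30,7).

Final answer: C(30,7) = 2035800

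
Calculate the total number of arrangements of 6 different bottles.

The number of ways to arrange 6 distinct objects is 6!.

Final answer: 6! = 720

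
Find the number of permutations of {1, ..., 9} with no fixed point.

Derangements satisfy D(n) = (n-1)(D(n-1) + D(n-2)), starting from D(0)=1, D(1)=0.
D(2) = 1 x (0 + 1) = 1
D(3) = 2 x (1 + 0) = 2
D(4) = 3 x (2 + 1) = 9
D(5) = 4 x (9 + 2) = 44
D(6) = 5 x (44 + 9) = 265
D(7) = 6 x (265 + 44) = 1854
D(8) = 7 x (1854 + 265) = 14833
D(9) = 8 x (D(8) + D(7)) = 8 x (14833 + 1854)

Final answer: D(9) = 133496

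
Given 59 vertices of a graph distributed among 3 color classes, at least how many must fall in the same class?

By pigeonhole with 59 objects and 3 categories: ceiling(59/3).

Final answer: 20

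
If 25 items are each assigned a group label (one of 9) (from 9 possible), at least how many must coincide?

There are 9 possible values for group label (one of 9). With 25 items and 9 categories, by pigeonhole: ceiling(25/9).

Final answer: 3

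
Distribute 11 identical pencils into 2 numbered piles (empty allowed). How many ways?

Stars and bars: C(n+k-1, k-1) = C(12,1).

Final answer: C(12,1) = 12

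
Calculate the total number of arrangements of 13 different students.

The number of ways to arrange 13 distinct objects is 13!.

Final answer: 13! = 6227020800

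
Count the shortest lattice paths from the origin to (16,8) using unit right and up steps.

Each path has 16 right steps and 8 up steps in some order (24 steps total).
Choose which 8 of the 24 steps are up: C(24,8).

Final answer: C(24,8) = 735471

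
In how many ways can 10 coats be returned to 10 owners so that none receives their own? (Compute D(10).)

D(n) = (n-1)(D(n-1) + D(n-2)), D(0)=1, D(1)=0.
D(2) = 1 x (0 + 1) = 1
D(3) = 2 x (1 + 0) = 2
D(4) = 3 x (2 + 1) = 9
D(5) = 4 x (9 + 2) = 44
D(6) = 5 x (44 + 9) = 265
D(7) = 6 x (265 + 44) = 1854
D(8) = 7 x (1854 + 265) = 14833
D(9) = 8 x (14833 + 1854) = 133496
D(10) = 9 x (D(9) + D(8)) = 9 x (133496 + 14833)

Final answer: D(10) = 1334961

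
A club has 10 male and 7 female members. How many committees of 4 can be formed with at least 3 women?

Sum over valid woman counts:
C(7,3)C(10,1) = 350
C(7,4)C(10,0) = 35
Total: 350 + 35.

Final answer: 385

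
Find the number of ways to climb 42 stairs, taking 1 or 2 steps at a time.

Let f(n) be the number of climbs. Removing the last move (1 or 2 steps) gives f(n) = f(n-1) + f(n-2); base cases f(1)=1, f(2)=2.
Iterating the recurrence: f(1)=1, f(2)=2, f(3)=3, f(4)=5, f(5)=8, f(6)=13, f(7)=21, f(8)=34, f(9)=55, f(10)=89, f(11)=144, f(12)=233, f(13)=377, f(14)=610, f(15)=987, f(16)=1597, f(17)=2584, f(18)=4181, f(19)=6765, f(20)=10946, f(21)=17711, f(22)=28657, f(23)=46368, f(24)=75025, f(25)=121393, f(26)=196418, f(27)=317811, f(28)=514229, f(29)=832040, f(30)=1346269, f(31)=2178309, f(32)=3524578, f(33)=5702887, f(34)=9227465, f(35)=14930352, f(36)=24157817, f(37)=39088169, f(38)=63245986, f(39)=102334155, f(40)=165580141, f(41)=267914296, f(42)=433494437.

Final answer: 433494437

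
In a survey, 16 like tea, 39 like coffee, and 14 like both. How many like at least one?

|A union B| = |A| + |B| - |A intersect B| = 16 + 39 - 14.

Final answer: 41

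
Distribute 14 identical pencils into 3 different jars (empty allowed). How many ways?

Stars and bars: C(n+k-1, k-1) = C(16,2).

Final answer: C(16,2) = 120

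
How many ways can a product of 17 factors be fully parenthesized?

The structures are counted by the Catalan number C_n. Here n = 17 - 1 = 16.
C_n = (2n)!/(n!(n+1)!), so C_{16} = 32!/(16! x 17!) = C(32,16)/17 = 601080390/17.

Final answer: C_{16} = 35357670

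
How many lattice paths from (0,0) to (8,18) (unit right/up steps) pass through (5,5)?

Paths (0,0)->(5,5): C(10,5) = 252.
Paths (5,5)->(8,18): C(16,13) = 560.
By multiplication principle: 252 x 560.

Final answer: 141120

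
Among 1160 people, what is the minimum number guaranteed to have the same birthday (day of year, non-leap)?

There are 365 possible values for birthday (day of year, non-leap). With 1160 people and 365 categories, by pigeonhole: ceiling(1160/365).

Final answer: 4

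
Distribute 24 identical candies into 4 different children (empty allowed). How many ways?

Stars and bars: C(n+k-1, k-1) = C(27,3).

Final answer: C(27,3) = 2925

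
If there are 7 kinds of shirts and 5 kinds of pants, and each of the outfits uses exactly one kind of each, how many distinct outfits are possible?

By the multiplication principle: 7 x 5.

Final answer: 35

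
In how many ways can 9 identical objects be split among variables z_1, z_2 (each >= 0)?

Stars and bars with 9 stars and 1 bars:
C(9+2-1, 2-1) = C(10,1).

Final answer: C(10,1) = 10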